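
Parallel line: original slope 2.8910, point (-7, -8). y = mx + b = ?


Parallel lines have equal slopes.
m2 = 2.8910
b2 = -8 - 2.8910*(-7) = 12.2370

y = 2.8910x + 12.2370


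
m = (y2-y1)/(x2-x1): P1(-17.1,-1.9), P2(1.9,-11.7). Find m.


dy = -11.7 + 1.9 = -9.8
dx = 1.9 + 17.1 = 19.0
m = -9.8/19.0 = -0.5158

m = -0.5158


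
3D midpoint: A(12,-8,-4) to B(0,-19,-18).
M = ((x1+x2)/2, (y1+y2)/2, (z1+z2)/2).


Mx = (12+0)/2 = 6.0000
My = (-8- 19)/2 = -13.5000
Mz = (-4- 18)/2 = -11.0000

M = (6.0000, -13.5000, -11.0000)


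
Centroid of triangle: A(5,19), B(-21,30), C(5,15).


Gx = (5- 21+5)/3 = -11/3 = -3.6667
Gy = (19+30+15)/3 = 64/3 = 21.3333

G = (-3.6667, 21.3333)


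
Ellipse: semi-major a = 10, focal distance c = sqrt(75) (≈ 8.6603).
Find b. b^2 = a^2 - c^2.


b^2 = 10^2 - (sqrt(75))^2 = 100 - 75 = 25
b = sqrt(25) = 5

b = 5


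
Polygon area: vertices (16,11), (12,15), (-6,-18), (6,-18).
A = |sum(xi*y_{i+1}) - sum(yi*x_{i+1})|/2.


sum(xi*y_{i+1}) = 16*15 + 12*(-18) - 6*(-18) + 6*11 = 198
sum(yi*x_{i+1}) = 11*12 + 15*(-6) - 18*6 - 18*16 = -354
Area = |198 + 354|/2 = 552/2 = 276.0000

276.0000 sq units


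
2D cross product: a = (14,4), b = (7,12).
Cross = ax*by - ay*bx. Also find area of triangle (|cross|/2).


cross = 14*12 - 4*7 = 168 - 28 = 140
Triangle area = |140|/2 = 140/2 = 70.0000

cross = 140, triangle area = 70.0000


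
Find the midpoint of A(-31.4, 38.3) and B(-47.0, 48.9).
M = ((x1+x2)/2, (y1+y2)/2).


Mx = (-31.4 - 47.0)/2 = -78.4/2 = -39.2000
My = (38.3 + 48.9)/2 = 87.2/2 = 43.6000

(-39.2000, 43.6000)


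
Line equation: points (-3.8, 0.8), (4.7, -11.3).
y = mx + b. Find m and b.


m = (-12.1)/(8.5) = -1.4235
b = y1 - m*x1 = 0.8 - (-12.1*(-3.8))/(8.5) = 0.8 - 5.4094 = -4.6094

y = -1.4235x - 4.6094


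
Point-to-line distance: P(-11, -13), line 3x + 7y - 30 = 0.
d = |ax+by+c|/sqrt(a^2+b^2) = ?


|3*(-11) + 7*(-13) - 30| = |-154| = 154
sqrt(9 + 49) = sqrt(58) = 7.6158
d = 154/sqrt(58) = 20.2212

20.2212


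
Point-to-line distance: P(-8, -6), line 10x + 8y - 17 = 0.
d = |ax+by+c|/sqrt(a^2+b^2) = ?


|10*(-8) + 8*(-6) - 17| = |-145| = 145
sqrt(100 + 64) = sqrt(164) = 12.8062
d = 145/sqrt(164) = 11.3226

11.3226


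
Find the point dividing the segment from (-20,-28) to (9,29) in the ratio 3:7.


Px = (3*9 + 7*(-20))/10 = -113/10 = -11.3000
Py = (3*29 + 7*(-28))/10 = -109/10 = -10.9000

P = (-11.3000, -10.9000)


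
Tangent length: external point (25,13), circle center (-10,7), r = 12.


d = sqrt((25+ 10)^2 + (13-7)^2) = sqrt(1225+36) = 35.5106
L = sqrt(1261.0000 - 144) = sqrt(1117.0000) = 33.4215

33.4215


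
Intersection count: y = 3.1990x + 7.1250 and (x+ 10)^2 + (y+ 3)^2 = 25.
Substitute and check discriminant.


Substitute y = 3.1990x + 7.1250: (x+ 10)^2 + (3.1990x+7.1250+ 3)^2 = 25
Expand to Ax^2 + Bx + C = 0, where b-k = 10.125
A = 1+m^2 = 11.233601
B = 2(m(b-k) - h) = 2(3.1990*10.125 + 10) = 84.77975
C = h^2 + (b-k)^2 - r^2 = 100 + 102.515625 - 25 = 177.515625
disc = B^2-4AC = 7187.6060 - 7976.5588 = -788.9528
disc < 0

0 intersection points


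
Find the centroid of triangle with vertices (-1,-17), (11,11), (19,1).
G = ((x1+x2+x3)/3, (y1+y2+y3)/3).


Gx = (-1+11+19)/3 = 29/3 = 9.6667
Gy = (-17+11+1)/3 = -5/3 = -1.6667

G = (9.6667, -1.6667)


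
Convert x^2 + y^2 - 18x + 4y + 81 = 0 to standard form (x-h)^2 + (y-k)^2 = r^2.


h = -D/2 = 18/2 = 9
k = -E/2 = -4/2 = -2
r^2 = h^2 + k^2 - F = 81 + 4 - 81 = 4
r = 2

Center (9, -2), radius = 2


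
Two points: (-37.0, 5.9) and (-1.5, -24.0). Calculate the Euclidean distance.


dx = -1.5 + 37.0 = 35.5
dy = -24.0 - 5.9 = -29.9
d = sqrt(1260.25 + 894.01) = sqrt(2154.26) = 46.4140

46.4140


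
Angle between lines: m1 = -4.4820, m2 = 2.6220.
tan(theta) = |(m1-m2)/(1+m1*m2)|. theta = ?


m1-m2 = -7.104
1+m1*m2 = -10.751804
tan(theta) = |-7.104/(-10.751804)| = 0.660726
theta = arctan(|-7.104/(-10.751804)|) = 33.4538 degrees (acute angle)

33.4538 degrees


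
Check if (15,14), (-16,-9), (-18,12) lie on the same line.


15*(-9-12) - 16*(12-14) - 18*(14+ 9)
= -315 + 32 - 414 = -697

No, not collinear (determinant = -697)


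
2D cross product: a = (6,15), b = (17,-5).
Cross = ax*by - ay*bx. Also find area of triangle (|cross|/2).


cross = 6*(-5) - 15*17 = -30 - 255 = -285
Triangle area = |-285|/2 = 285/2 = 142.5000

cross = -285, triangle area = 142.5000


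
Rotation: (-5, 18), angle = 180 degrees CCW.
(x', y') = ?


cos(180) = -1, sin(180) = 0
x' = -5*(-1) - 18*0 = 5
y' = -5*0 + 18*(-1) = -18

(5, -18)


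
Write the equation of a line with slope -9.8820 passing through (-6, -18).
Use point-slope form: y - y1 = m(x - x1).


y + 18 = -9.8820(x + 6)
y = -9.8820x - 18 + 9.8820*(-6)
y = -9.8820x - 77.2920

y = -9.8820x - 77.2920


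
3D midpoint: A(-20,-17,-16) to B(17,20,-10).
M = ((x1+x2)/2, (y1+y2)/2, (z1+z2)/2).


Mx = (-20+17)/2 = -1.5000
My = (-17+20)/2 = 1.5000
Mz = (-16- 10)/2 = -13.0000

M = (-1.5000, 1.5000, -13.0000)


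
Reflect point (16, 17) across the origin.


Reflection rule for origin: (-x, -y)
(16, 17) -> (-16, -17)

(-16, -17)


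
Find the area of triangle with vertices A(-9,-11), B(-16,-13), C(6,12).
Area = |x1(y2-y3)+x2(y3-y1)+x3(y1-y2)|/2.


-9*(-13-12) = 225
-16*(12+ 11) = -368
6*(-11+ 13) = 12
sum = -131
Area = |-131|/2 = 65.5000

65.5000 sq units


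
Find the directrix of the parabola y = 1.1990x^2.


a = 1.1990
1/(4a) = 0.2085
directrix: y = -0.2085 = -0.2085

y = -0.2085


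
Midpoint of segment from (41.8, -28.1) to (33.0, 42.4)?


Mx = (41.8 + 33.0)/2 = 74.8/2 = 37.4000
My = (-28.1 + 42.4)/2 = 14.3/2 = 7.1500

(37.4000, 7.1500)


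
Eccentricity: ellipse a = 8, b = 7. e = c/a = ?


c = sqrt(64-49) = sqrt(15) = 3.8730
e = c/a = sqrt(15)/8 = 0.4841

e = 0.4841


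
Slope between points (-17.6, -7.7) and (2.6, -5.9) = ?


dy = -5.9 + 7.7 = 1.8
dx = 2.6 + 17.6 = 20.2
m = 1.8/20.2 = 0.0891

m = 0.0891


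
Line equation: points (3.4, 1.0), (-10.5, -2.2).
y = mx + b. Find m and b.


m = (-3.2)/(-13.9) = 0.2302
b = y1 - m*x1 = 1.0 - (-3.2*3.4)/(-13.9) = 1.0 - 0.7827 = 0.2173

y = 0.2302x + 0.2173


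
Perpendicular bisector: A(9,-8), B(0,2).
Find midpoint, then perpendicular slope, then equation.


Midpoint = (4.5, -3)
Slope of AB = dy/dx = 10/(-9) = -1.1111
Perp slope = -dx/dy = 9/10 = 0.9000
b = My - (perp slope)*Mx = -3 + (-9*4.5)/10 = -3 - 4.0500 = -7.0500

y = 0.9000x - 7.0500


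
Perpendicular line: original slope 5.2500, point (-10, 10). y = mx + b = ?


Perpendicular slope = -1/m1 = -1/5.2500 = -0.1905
b2 = y0 - m2*x0 = 10 - 10/5.2500 = 10 - 1.9048 = 8.0952

y = -0.1905x + 8.0952


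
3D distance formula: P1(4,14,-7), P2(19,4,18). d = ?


dx=15, dy=-10, dz=25
d = sqrt(225+100+625) = sqrt(950) = 30.8221

30.8221


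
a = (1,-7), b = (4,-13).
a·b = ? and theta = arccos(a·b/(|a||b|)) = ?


a·b = 1*4 - 7*(-13) = 4 + 91 = 95
|a| = sqrt(1+49) = 7.0711
|b| = sqrt(16+169) = 13.6015
cos(theta) = 95/(sqrt(50)*sqrt(185)) = 95/sqrt(9250) = 0.987763
theta = arccos(95/sqrt(9250)) = 8.9726 degrees

a·b = 95, theta = 8.9726 deg


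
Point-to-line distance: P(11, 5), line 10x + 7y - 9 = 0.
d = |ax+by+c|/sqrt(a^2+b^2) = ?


|10*11 + 7*5 - 9| = |136| = 136
sqrt(100 + 49) = sqrt(149) = 12.2066
d = 136/sqrt(149) = 11.1416

11.1416


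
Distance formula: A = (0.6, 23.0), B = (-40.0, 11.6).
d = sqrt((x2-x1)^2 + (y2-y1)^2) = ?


dx = -40.0 - 0.6 = -40.6
dy = 11.6 - 23.0 = -11.4
d = sqrt(1648.36 + 129.96) = sqrt(1778.32) = 42.1701

42.1701


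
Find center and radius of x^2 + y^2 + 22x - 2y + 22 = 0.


h = -D/2 = -22/2 = -11
k = -E/2 = 2/2 = 1
r^2 = h^2 + k^2 - F = 121 + 1 - 22 = 100
r = 10

Center (-11, 1), radius = 10


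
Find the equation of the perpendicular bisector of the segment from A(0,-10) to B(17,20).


Midpoint = (8.5, 5)
Slope of AB = dy/dx = 30/17 = 1.7647
Perp slope = -dx/dy = -17/30 = -0.5667
b = My - (perp slope)*Mx = 5 + (17*8.5)/30 = 5 + 4.8167 = 9.8167

y = -0.5667x + 9.8167


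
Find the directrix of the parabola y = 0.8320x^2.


a = 0.8320
1/(4a) = 0.3005
directrix: y = -0.3005 = -0.3005

y = -0.3005


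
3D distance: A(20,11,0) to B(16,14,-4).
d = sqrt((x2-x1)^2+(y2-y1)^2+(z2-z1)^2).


dx=-4, dy=3, dz=-4
d = sqrt(16+9+16) = sqrt(41) = 6.4031

6.4031


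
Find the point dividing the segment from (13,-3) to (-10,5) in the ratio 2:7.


Px = (2*(-10) + 7*13)/9 = 71/9 = 7.8889
Py = (2*5 + 7*(-3))/9 = -11/9 = -1.2222

P = (7.8889, -1.2222)


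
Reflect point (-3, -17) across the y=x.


Reflection rule for y=x: (y, x)
(-3, -17) -> (-17, -3)

(-17, -3)


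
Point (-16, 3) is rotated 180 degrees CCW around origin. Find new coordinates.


cos(180) = -1, sin(180) = 0
x' = -16*(-1) - 3*0 = 16
y' = -16*0 + 3*(-1) = -3

(16, -3)


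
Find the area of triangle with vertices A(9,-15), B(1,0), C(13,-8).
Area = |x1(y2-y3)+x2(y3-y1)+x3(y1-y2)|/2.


9*(0+ 8) = 72
1*(-8+ 15) = 7
13*(-15-0) = -195
sum = -116
Area = |-116|/2 = 58.0000

58.0000 sq units


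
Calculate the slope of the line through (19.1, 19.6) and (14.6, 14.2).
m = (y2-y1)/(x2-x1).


dy = 14.2 - 19.6 = -5.4
dx = 14.6 - 19.1 = -4.5
m = -5.4/(-4.5) = 1.2000

m = 1.2000


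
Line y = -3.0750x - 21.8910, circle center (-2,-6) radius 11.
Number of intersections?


Substitute y = -3.0750x - 21.8910: (x+ 2)^2 + (-3.0750x- 21.8910+ 6)^2 = 121
Expand to Ax^2 + Bx + C = 0, where b-k = -15.891
A = 1+m^2 = 10.455625
B = 2(m(b-k) - h) = 2(-3.0750*(-15.891) + 2) = 101.72965
C = h^2 + (b-k)^2 - r^2 = 4 + 252.523881 - 121 = 135.523881
disc = B^2-4AC = 10348.9217 - 5667.9475 = 4680.9742
disc > 0

2 intersection points


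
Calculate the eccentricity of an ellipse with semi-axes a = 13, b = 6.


c = sqrt(169-36) = sqrt(133) = 11.5326
e = c/a = sqrt(133)/13 = 0.8871

e = 0.8871


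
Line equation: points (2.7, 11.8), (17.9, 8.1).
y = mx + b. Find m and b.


m = (-3.7)/(15.2) = -0.2434
b = y1 - m*x1 = 11.8 - (-3.7*2.7)/(15.2) = 11.8 + 0.6572 = 12.4572

y = -0.2434x + 12.4572


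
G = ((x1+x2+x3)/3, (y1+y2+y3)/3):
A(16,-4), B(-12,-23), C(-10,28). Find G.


Gx = (16- 12- 10)/3 = -6/3 = -2.0000
Gy = (-4- 23+28)/3 = 1/3 = 0.3333

G = (-2.0000, 0.3333)


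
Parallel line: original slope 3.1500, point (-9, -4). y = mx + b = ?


Parallel lines have equal slopes.
m2 = 3.1500
b2 = -4 - 3.1500*(-9) = 24.3500

y = 3.1500x + 24.3500


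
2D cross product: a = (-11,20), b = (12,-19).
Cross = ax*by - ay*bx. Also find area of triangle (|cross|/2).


cross = -11*(-19) - 20*12 = 209 - 240 = -31
Triangle area = |-31|/2 = 31/2 = 15.5000

cross = -31, triangle area = 15.5000


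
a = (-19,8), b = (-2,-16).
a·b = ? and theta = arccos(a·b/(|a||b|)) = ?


a·b = -19*(-2) + 8*(-16) = 38 - 128 = -90
|a| = sqrt(361+64) = 20.6155
|b| = sqrt(4+256) = 16.1245
cos(theta) = -90/(sqrt(425)*sqrt(260)) = -90/sqrt(110500) = -0.270746
theta = arccos(-90/sqrt(110500)) = 105.7086 degrees

a·b = -90, theta = 105.7086 deg


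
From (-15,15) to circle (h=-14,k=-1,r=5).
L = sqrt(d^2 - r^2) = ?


d = sqrt((-15+ 14)^2 + (15+ 1)^2) = sqrt(1+256) = 16.0312
L = sqrt(257.0000 - 25) = sqrt(232.0000) = 15.2315

15.2315


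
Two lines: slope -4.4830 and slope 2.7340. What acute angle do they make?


m1-m2 = -7.217
1+m1*m2 = -11.256522
tan(theta) = |-7.217/(-11.256522)| = 0.641139
theta = arctan(|-7.217/(-11.256522)|) = 32.6655 degrees (acute angle)

32.6655 degrees


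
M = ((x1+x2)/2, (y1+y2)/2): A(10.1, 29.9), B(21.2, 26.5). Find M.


Mx = (10.1 + 21.2)/2 = 31.3/2 = 15.6500
My = (29.9 + 26.5)/2 = 56.4/2 = 28.2000

(15.6500, 28.2000)


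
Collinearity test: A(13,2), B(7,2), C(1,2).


13*(2-2) + 7*(2-2) + 1*(2-2)
= 0 + 0 + 0 = 0

Yes, collinear (determinant = 0)


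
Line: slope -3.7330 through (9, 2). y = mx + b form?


y - 2 = -3.7330(x - 9)
y = -3.7330x + 2 + 3.7330*9
y = -3.7330x + 35.5970

y = -3.7330x + 35.5970


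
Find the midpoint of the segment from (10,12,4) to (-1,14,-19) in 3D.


Mx = (10- 1)/2 = 4.5000
My = (12+14)/2 = 13.0000
Mz = (4- 19)/2 = -7.5000

M = (4.5000, 13.0000, -7.5000)


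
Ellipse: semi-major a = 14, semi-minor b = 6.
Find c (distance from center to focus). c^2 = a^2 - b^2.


c^2 = 14^2 - 6^2 = 196 - 36 = 160
c = sqrt(160) = 12.6491

c = 12.6491


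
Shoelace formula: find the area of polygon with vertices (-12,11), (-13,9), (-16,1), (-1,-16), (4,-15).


sum(xi*y_{i+1}) = -12*9 - 13*1 - 16*(-16) - 1*(-15) + 4*11 = 194
sum(yi*x_{i+1}) = 11*(-13) + 9*(-16) + 1*(-1) - 16*4 - 15*(-12) = -172
Area = |194 + 172|/2 = 366/2 = 183.0000

183.0000 sq units


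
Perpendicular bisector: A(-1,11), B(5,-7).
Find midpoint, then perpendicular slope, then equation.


Midpoint = (2, 2)
Slope of AB = dy/dx = -18/6 = -3.0000
Perp slope = -dx/dy = 6/18 = 0.3333
b = My - (perp slope)*Mx = 2 + (6*2)/(-18) = 2 - 0.6667 = 1.3333

y = 0.3333x + 1.3333


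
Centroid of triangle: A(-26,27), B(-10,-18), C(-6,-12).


Gx = (-26- 10- 6)/3 = -42/3 = -14.0000
Gy = (27- 18- 12)/3 = -3/3 = -1.0000

G = (-14.0000, -1.0000)


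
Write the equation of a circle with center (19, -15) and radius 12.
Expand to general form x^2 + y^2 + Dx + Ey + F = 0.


(x-19)^2 + (y+ 15)^2 = 12^2
D = -2h = -38, E = -2k = 30
F = h^2+k^2-r^2 = 361+225-144 = 442

x^2 + y^2 - 38x + 30y + 442 = 0


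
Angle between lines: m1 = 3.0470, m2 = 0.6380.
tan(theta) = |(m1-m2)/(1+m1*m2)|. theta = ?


m1-m2 = 2.409
1+m1*m2 = 2.943986
tan(theta) = |2.409/2.943986| = 0.818278
theta = arctan(|2.409/2.943986|) = 39.2927 degrees (acute angle)

39.2927 degrees


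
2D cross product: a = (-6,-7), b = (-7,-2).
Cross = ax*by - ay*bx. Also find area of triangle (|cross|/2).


cross = -6*(-2) + 7*(-7) = 12 - 49 = -37
Triangle area = |-37|/2 = 37/2 = 18.5000

cross = -37, triangle area = 18.5000


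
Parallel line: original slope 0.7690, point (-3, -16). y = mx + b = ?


Parallel lines have equal slopes.
m2 = 0.7690
b2 = -16 - 0.7690*(-3) = -13.6930

y = 0.7690x - 13.6930


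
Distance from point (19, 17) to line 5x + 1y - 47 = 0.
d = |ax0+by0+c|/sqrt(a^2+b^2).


|5*19 + 1*17 - 47| = |65| = 65
sqrt(25 + 1) = sqrt(26) = 5.0990
d = 65/sqrt(26) = 12.7475

12.7475


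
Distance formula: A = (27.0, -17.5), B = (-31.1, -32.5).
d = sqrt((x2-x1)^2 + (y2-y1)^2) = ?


dx = -31.1 - 27.0 = -58.1
dy = -32.5 + 17.5 = -15.0
d = sqrt(3375.61 + 225.0) = sqrt(3600.61) = 60.0051

60.0051


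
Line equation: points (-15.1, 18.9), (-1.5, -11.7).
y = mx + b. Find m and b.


m = (-30.6)/(13.6) = -2.2500
b = y1 - m*x1 = 18.9 - (-30.6*(-15.1))/(13.6) = 18.9 - 33.9750 = -15.0750

y = -2.2500x - 15.0750


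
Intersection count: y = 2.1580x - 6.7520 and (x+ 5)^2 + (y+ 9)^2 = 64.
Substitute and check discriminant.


Substitute y = 2.1580x - 6.7520: (x+ 5)^2 + (2.1580x- 6.7520+ 9)^2 = 64
Expand to Ax^2 + Bx + C = 0, where b-k = 2.248
A = 1+m^2 = 5.656964
B = 2(m(b-k) - h) = 2(2.1580*2.248 + 5) = 19.702368
C = h^2 + (b-k)^2 - r^2 = 25 + 5.053504 - 64 = -33.946496
disc = B^2-4AC = 388.1833 + 768.1364 = 1156.3197
disc > 0

2 intersection points


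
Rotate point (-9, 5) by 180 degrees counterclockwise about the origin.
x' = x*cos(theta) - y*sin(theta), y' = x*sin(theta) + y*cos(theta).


cos(180) = -1, sin(180) = 0
x' = -9*(-1) - 5*0 = 9
y' = -9*0 + 5*(-1) = -5

(9, -5)


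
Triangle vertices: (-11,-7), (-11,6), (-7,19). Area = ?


-11*(6-19) = 143
-11*(19+ 7) = -286
-7*(-7-6) = 91
sum = -52
Area = |-52|/2 = 26.0000

26.0000 sq units


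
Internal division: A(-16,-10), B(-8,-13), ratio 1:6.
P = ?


Px = (1*(-8) + 6*(-16))/7 = -104/7 = -14.8571
Py = (1*(-13) + 6*(-10))/7 = -73/7 = -10.4286

P = (-14.8571, -10.4286)


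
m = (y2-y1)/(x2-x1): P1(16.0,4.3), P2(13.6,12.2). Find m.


dy = 12.2 - 4.3 = 7.9
dx = 13.6 - 16.0 = -2.4
m = 7.9/(-2.4) = -3.2917

m = -3.2917


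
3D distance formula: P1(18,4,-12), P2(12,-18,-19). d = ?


dx=-6, dy=-22, dz=-7
d = sqrt(36+484+49) = sqrt(569) = 23.8537

23.8537


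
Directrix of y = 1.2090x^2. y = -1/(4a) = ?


a = 1.2090
1/(4a) = 0.2068
directrix: y = -0.2068 = -0.2068

y = -0.2068


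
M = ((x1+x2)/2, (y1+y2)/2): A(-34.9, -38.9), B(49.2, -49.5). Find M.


Mx = (-34.9 + 49.2)/2 = 14.3/2 = 7.1500
My = (-38.9 - 49.5)/2 = -88.4/2 = -44.2000

(7.1500, -44.2000)


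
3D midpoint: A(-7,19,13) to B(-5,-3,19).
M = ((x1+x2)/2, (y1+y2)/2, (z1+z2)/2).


Mx = (-7- 5)/2 = -6.0000
My = (19- 3)/2 = 8.0000
Mz = (13+19)/2 = 16.0000

M = (-6.0000, 8.0000, 16.0000)


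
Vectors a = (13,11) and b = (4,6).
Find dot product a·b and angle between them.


a·b = 13*4 + 11*6 = 52 + 66 = 118
|a| = sqrt(169+121) = 17.0294
|b| = sqrt(16+36) = 7.2111
cos(theta) = 118/(sqrt(290)*sqrt(52)) = 118/sqrt(15080) = 0.960907
theta = arccos(118/sqrt(15080)) = 16.0736 degrees

a·b = 118, theta = 16.0736 deg


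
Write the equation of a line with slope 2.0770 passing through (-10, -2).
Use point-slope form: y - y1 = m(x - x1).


y + 2 = 2.0770(x + 10)
y = 2.0770x - 2 - 2.0770*(-10)
y = 2.0770x + 18.7700

y = 2.0770x + 18.7700


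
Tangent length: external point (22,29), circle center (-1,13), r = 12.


d = sqrt((22+ 1)^2 + (29-13)^2) = sqrt(529+256) = 28.0179
L = sqrt(785.0000 - 144) = sqrt(641.0000) = 25.3180

25.3180


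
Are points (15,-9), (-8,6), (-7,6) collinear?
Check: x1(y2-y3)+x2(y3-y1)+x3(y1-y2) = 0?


15*(6-6) - 8*(6+ 9) - 7*(-9-6)
= 0 - 120 + 105 = -15

No, not collinear (determinant = -15)


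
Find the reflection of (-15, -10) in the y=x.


Reflection rule for y=x: (y, x)
(-15, -10) -> (-10, -15)

(-10, -15)


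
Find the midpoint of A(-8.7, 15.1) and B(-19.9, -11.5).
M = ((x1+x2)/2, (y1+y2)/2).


Mx = (-8.7 - 19.9)/2 = -28.6/2 = -14.3000
My = (15.1 - 11.5)/2 = 3.6/2 = 1.8000

(-14.3000, 1.8000)


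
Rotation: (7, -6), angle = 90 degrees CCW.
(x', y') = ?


cos(90) = 0, sin(90) = 1
x' = 7*0 + 6*1 = 6
y' = 7*1 - 6*0 = 7

(6, 7)


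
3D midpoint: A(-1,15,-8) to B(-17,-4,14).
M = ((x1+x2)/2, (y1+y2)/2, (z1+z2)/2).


Mx = (-1- 17)/2 = -9.0000
My = (15- 4)/2 = 5.5000
Mz = (-8+14)/2 = 3.0000

M = (-9.0000, 5.5000, 3.0000)


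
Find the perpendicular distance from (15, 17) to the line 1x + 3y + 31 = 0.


|1*15 + 3*17 + 31| = |97| = 97
sqrt(1 + 9) = sqrt(10) = 3.1623
d = 97/sqrt(10) = 30.6741

30.6741


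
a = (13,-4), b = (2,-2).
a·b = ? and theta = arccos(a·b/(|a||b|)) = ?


a·b = 13*2 - 4*(-2) = 26 + 8 = 34
|a| = sqrt(169+16) = 13.6015
|b| = sqrt(4+4) = 2.8284
cos(theta) = 34/(sqrt(185)*sqrt(8)) = 34/sqrt(1480) = 0.883788
theta = arccos(34/sqrt(1480)) = 27.8973 degrees

a·b = 34, theta = 27.8973 deg


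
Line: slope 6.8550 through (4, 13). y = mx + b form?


y - 13 = 6.8550(x - 4)
y = 6.8550x + 13 - 6.8550*4
y = 6.8550x - 14.4200

y = 6.8550x - 14.4200


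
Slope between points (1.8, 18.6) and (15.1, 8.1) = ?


dy = 8.1 - 18.6 = -10.5
dx = 15.1 - 1.8 = 13.3
m = -10.5/13.3 = -0.7895

m = -0.7895


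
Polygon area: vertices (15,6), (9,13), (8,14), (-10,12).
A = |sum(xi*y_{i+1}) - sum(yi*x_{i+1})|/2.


sum(xi*y_{i+1}) = 15*13 + 9*14 + 8*12 - 10*6 = 357
sum(yi*x_{i+1}) = 6*9 + 13*8 + 14*(-10) + 12*15 = 198
Area = |357 - 198|/2 = 159/2 = 79.5000

79.5000 sq units


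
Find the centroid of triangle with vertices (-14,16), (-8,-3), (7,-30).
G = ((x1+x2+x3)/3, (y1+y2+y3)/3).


Gx = (-14- 8+7)/3 = -15/3 = -5.0000
Gy = (16- 3- 30)/3 = -17/3 = -5.6667

G = (-5.0000, -5.6667)


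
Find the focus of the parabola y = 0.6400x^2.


a = 0.6400
4a = 2.5600
focus = (0, 1/2.5600) = (0, 0.3906)

Focus = (0, 0.3906)


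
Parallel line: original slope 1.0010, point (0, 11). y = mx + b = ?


Parallel lines have equal slopes.
m2 = 1.0010
b2 = 11 - 1.0010*0 = 11.0000

y = 1.0010x + 11.0000


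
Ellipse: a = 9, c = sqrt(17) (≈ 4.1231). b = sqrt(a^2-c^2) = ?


b^2 = 9^2 - (sqrt(17))^2 = 81 - 17 = 64
b = sqrt(64) = 8

b = 8


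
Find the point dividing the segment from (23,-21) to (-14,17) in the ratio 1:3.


Px = (1*(-14) + 3*23)/4 = 55/4 = 13.7500
Py = (1*17 + 3*(-21))/4 = -46/4 = -11.5000

P = (13.7500, -11.5000)


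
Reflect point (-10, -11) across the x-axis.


Reflection rule for x-axis: (x, -y)
(-10, -11) -> (-10, 11)

(-10, 11)


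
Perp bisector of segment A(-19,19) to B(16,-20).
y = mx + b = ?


Midpoint = (-1.5, -0.5)
Slope of AB = dy/dx = -39/35 = -1.1143
Perp slope = -dx/dy = 35/39 = 0.8974
b = My - (perp slope)*Mx = -0.5 + (35*(-1.5))/(-39) = -0.5 + 1.3462 = 0.8462

y = 0.8974x + 0.8462


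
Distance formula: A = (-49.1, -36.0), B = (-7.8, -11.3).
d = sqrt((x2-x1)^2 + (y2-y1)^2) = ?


dx = -7.8 + 49.1 = 41.3
dy = -11.3 + 36.0 = 24.7
d = sqrt(1705.69 + 610.09) = sqrt(2315.78) = 48.1226

48.1226


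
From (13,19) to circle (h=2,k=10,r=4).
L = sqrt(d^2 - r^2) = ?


d = sqrt((13-2)^2 + (19-10)^2) = sqrt(121+81) = 14.2127
L = sqrt(202.0000 - 16) = sqrt(186.0000) = 13.6382

13.6382


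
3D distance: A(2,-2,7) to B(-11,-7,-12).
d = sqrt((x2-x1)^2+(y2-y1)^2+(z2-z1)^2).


dx=-13, dy=-5, dz=-19
d = sqrt(169+25+361) = sqrt(555) = 23.5584

23.5584


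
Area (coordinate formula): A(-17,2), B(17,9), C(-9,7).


-17*(9-7) = -34
17*(7-2) = 85
-9*(2-9) = 63
sum = 114
Area = |114|/2 = 57.0000

57.0000 sq units


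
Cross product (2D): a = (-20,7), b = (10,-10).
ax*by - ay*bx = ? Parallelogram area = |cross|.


cross = -20*(-10) - 7*10 = 200 - 70 = 130
Parallelogram area = |130| = 130

cross = 130, parallelogram area = 130


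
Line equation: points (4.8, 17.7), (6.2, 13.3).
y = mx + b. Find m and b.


m = (-4.4)/(1.4) = -3.1429
b = y1 - m*x1 = 17.7 - (-4.4*4.8)/(1.4) = 17.7 + 15.0857 = 32.7857

y = -3.1429x + 32.7857


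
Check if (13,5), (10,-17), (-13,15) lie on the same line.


13*(-17-15) + 10*(15-5) - 13*(5+ 17)
= -416 + 100 - 286 = -602

No, not collinear (determinant = -602)


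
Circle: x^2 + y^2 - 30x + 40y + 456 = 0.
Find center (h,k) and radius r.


h = -D/2 = 30/2 = 15
k = -E/2 = -40/2 = -20
r^2 = h^2 + k^2 - F = 225 + 400 - 456 = 169
r = 13

Center (15, -20), radius = 13


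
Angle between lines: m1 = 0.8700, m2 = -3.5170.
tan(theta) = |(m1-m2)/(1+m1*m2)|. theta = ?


m1-m2 = 4.387
1+m1*m2 = -2.05979
tan(theta) = |4.387/(-2.05979)| = 2.129829
theta = arctan(|4.387/(-2.05979)|) = 64.8489 degrees (acute angle)

64.8489 degrees


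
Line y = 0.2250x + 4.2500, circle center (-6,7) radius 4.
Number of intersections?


Substitute y = 0.2250x + 4.2500: (x+ 6)^2 + (0.2250x+4.2500-7)^2 = 16
Expand to Ax^2 + Bx + C = 0, where b-k = -2.75
A = 1+m^2 = 1.050625
B = 2(m(b-k) - h) = 2(0.2250*(-2.75) + 6) = 10.7625
C = h^2 + (b-k)^2 - r^2 = 36 + 7.5625 - 16 = 27.5625
disc = B^2-4AC = 115.8314 - 115.8314 = 0
disc = 0

1 intersection point (tangent)


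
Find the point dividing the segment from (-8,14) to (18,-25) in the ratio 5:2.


Px = (5*18 + 2*(-8))/7 = 74/7 = 10.5714
Py = (5*(-25) + 2*14)/7 = -97/7 = -13.8571

P = (10.5714, -13.8571)


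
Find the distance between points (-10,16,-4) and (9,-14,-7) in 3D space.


dx=19, dy=-30, dz=-3
d = sqrt(361+900+9) = sqrt(1270) = 35.6371

35.6371


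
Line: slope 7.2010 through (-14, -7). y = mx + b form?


y + 7 = 7.2010(x + 14)
y = 7.2010x - 7 - 7.2010*(-14)
y = 7.2010x + 93.8140

y = 7.2010x + 93.8140


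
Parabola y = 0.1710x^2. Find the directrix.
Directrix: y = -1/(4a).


a = 0.1710
1/(4a) = 1.4620
directrix: y = -1.4620 = -1.4620

y = -1.4620


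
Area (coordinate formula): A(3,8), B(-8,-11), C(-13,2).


3*(-11-2) = -39
-8*(2-8) = 48
-13*(8+ 11) = -247
sum = -238
Area = |-238|/2 = 119.0000

119.0000 sq units


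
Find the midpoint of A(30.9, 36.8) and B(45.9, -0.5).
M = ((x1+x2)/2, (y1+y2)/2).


Mx = (30.9 + 45.9)/2 = 76.8/2 = 38.4000
My = (36.8 - 0.5)/2 = 36.3/2 = 18.1500

(38.4000, 18.1500)


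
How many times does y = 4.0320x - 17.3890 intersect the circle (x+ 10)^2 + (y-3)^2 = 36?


Substitute y = 4.0320x - 17.3890: (x+ 10)^2 + (4.0320x- 17.3890-3)^2 = 36
Expand to Ax^2 + Bx + C = 0, where b-k = -20.389
A = 1+m^2 = 17.257024
B = 2(m(b-k) - h) = 2(4.0320*(-20.389) + 10) = -144.416896
C = h^2 + (b-k)^2 - r^2 = 100 + 415.711321 - 36 = 479.711321
disc = B^2-4AC = 20856.2399 - 33113.5591 = -12257.3192
disc < 0

0 intersection points


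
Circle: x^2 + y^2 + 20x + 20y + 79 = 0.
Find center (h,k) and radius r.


h = -D/2 = -20/2 = -10
k = -E/2 = -20/2 = -10
r^2 = h^2 + k^2 - F = 100 + 100 - 79 = 121
r = 11

Center (-10, -10), radius = 11


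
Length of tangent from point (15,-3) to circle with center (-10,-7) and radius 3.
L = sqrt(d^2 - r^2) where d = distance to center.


d = sqrt((15+ 10)^2 + (-3+ 7)^2) = sqrt(625+16) = 25.3180
L = sqrt(641.0000 - 9) = sqrt(632.0000) = 25.1396

25.1396


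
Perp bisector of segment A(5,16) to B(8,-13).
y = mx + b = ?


Midpoint = (6.5, 1.5)
Slope of AB = dy/dx = -29/3 = -9.6667
Perp slope = -dx/dy = 3/29 = 0.1034
b = My - (perp slope)*Mx = 1.5 + (3*6.5)/(-29) = 1.5 - 0.6724 = 0.8276

y = 0.1034x + 0.8276


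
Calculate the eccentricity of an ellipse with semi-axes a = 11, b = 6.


c = sqrt(121-36) = sqrt(85) = 9.2195
e = c/a = sqrt(85)/11 = 0.8381

e = 0.8381


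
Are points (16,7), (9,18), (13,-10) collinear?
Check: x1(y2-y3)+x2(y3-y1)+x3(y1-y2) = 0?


16*(18+ 10) + 9*(-10-7) + 13*(7-18)
= 448 - 153 - 143 = 152

No, not collinear (determinant = 152)


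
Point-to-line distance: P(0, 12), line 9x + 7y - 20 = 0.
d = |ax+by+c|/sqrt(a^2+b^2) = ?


|9*0 + 7*12 - 20| = |64| = 64
sqrt(81 + 49) = sqrt(130) = 11.4018
d = 64/sqrt(130) = 5.6132

5.6132


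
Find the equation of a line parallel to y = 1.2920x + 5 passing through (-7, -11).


Parallel lines have equal slopes.
m2 = 1.2920
b2 = -11 - 1.2920*(-7) = -1.9560

y = 1.2920x - 1.9560


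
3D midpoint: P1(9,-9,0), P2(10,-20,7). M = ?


Mx = (9+10)/2 = 9.5000
My = (-9- 20)/2 = -14.5000
Mz = (0+7)/2 = 3.5000

M = (9.5000, -14.5000, 3.5000)


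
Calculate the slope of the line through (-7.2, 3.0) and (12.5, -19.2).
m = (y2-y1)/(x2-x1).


dy = -19.2 - 3.0 = -22.2
dx = 12.5 + 7.2 = 19.7
m = -22.2/19.7 = -1.1269

m = -1.1269


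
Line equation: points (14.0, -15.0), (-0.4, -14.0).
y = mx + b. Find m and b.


m = (1.0)/(-14.4) = -0.0694
b = y1 - m*x1 = -15.0 - (1.0*14.0)/(-14.4) = -15.0 + 0.9722 = -14.0278

y = -0.0694x - 14.0278


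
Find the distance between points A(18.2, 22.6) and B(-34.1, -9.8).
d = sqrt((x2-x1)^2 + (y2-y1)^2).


dx = -34.1 - 18.2 = -52.3
dy = -9.8 - 22.6 = -32.4
d = sqrt(2735.29 + 1049.76) = sqrt(3785.05) = 61.5228

61.5228


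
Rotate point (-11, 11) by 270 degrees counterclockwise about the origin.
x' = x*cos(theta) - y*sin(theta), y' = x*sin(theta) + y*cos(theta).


cos(270) = 0, sin(270) = -1
x' = -11*0 - 11*(-1) = 11
y' = -11*(-1) + 11*0 = 11

(11, 11)


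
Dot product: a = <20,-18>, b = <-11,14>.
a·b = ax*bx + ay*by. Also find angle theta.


a·b = 20*(-11) - 18*14 = -220 - 252 = -472
|a| = sqrt(400+324) = 26.9072
|b| = sqrt(121+196) = 17.8045
cos(theta) = -472/(sqrt(724)*sqrt(317)) = -472/sqrt(229508) = -0.985242
theta = arccos(-472/sqrt(229508)) = 170.1444 degrees

a·b = -472, theta = 170.1444 deg


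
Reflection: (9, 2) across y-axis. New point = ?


Reflection rule for y-axis: (-x, y)
(9, 2) -> (-9, 2)

(-9, 2)


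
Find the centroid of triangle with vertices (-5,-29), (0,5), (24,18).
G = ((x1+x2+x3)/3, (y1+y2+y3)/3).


Gx = (-5+0+24)/3 = 19/3 = 6.3333
Gy = (-29+5+18)/3 = -6/3 = -2.0000

G = (6.3333, -2.0000)


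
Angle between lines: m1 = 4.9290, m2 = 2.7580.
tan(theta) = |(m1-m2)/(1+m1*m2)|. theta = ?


m1-m2 = 2.171
1+m1*m2 = 14.594182
tan(theta) = |2.171/14.594182| = 0.148758
theta = arctan(|2.171/14.594182|) = 8.4612 degrees (acute angle)

8.4612 degrees


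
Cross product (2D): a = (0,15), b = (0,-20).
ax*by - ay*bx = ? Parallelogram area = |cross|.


cross = 0*(-20) - 15*0 = 0 - 0 = 0
Parallelogram area = |0| = 0

cross = 0, parallelogram area = 0


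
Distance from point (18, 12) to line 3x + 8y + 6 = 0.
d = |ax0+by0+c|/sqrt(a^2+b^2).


|3*18 + 8*12 + 6| = |156| = 156
sqrt(9 + 64) = sqrt(73) = 8.5440
d = 156/sqrt(73) = 18.2584

18.2584


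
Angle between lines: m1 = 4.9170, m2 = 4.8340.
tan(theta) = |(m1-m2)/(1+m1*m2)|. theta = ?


m1-m2 = 0.083
1+m1*m2 = 24.768778
tan(theta) = |0.083/24.768778| = 0.003351
theta = arctan(|0.083/24.768778|) = 0.1920 degrees (acute angle)

0.1920 degrees


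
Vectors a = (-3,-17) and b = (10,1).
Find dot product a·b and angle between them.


a·b = -3*10 - 17*1 = -30 - 17 = -47
|a| = sqrt(9+289) = 17.2627
|b| = sqrt(100+1) = 10.0499
cos(theta) = -47/(sqrt(298)*sqrt(101)) = -47/sqrt(30098) = -0.270912
theta = arccos(-47/sqrt(30098)) = 105.7186 degrees

a·b = -47, theta = 105.7186 deg


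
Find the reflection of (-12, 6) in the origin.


Reflection rule for origin: (-x, -y)
(-12, 6) -> (12, -6)

(12, -6)


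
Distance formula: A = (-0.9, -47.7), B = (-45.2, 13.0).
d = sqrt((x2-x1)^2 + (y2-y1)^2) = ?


dx = -45.2 + 0.9 = -44.3
dy = 13.0 + 47.7 = 60.7
d = sqrt(1962.49 + 3684.49) = sqrt(5646.98) = 75.1464

75.1464


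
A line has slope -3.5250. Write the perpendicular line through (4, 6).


Perpendicular slope = -1/m1 = -1/(-3.5250) = 0.2837
b2 = y0 - m2*x0 = 6 + 4/(-3.5250) = 6 - 1.1348 = 4.8652

y = 0.2837x + 4.8652


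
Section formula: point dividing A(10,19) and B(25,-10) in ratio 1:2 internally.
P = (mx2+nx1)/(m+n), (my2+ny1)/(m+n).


Px = (1*25 + 2*10)/3 = 45/3 = 15.0000
Py = (1*(-10) + 2*19)/3 = 28/3 = 9.3333

P = (15.0000, 9.3333)


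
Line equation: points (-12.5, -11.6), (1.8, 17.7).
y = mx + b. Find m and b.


m = (29.3)/(14.3) = 2.0490
b = y1 - m*x1 = -11.6 - (29.3*(-12.5))/(14.3) = -11.6 + 25.6119 = 14.0119

y = 2.0490x + 14.0119


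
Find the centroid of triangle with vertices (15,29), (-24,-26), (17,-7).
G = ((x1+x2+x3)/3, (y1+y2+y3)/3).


Gx = (15- 24+17)/3 = 8/3 = 2.6667
Gy = (29- 26- 7)/3 = -4/3 = -1.3333

G = (2.6667, -1.3333)


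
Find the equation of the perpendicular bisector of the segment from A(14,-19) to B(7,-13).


Midpoint = (10.5, -16)
Slope of AB = dy/dx = 6/(-7) = -0.8571
Perp slope = -dx/dy = 7/6 = 1.1667
b = My - (perp slope)*Mx = -16 + (-7*10.5)/6 = -16 - 12.2500 = -28.2500

y = 1.1667x - 28.2500


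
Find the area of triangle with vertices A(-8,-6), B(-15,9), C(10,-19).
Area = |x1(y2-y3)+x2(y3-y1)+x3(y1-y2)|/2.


-8*(9+ 19) = -224
-15*(-19+ 6) = 195
10*(-6-9) = -150
sum = -179
Area = |-179|/2 = 89.5000

89.5000 sq units


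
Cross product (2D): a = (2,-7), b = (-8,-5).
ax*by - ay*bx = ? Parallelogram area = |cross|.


cross = 2*(-5) + 7*(-8) = -10 - 56 = -66
Parallelogram area = |-66| = 66

cross = -66, parallelogram area = 66


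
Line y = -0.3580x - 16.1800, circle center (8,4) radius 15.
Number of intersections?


Substitute y = -0.3580x - 16.1800: (x-8)^2 + (-0.3580x- 16.1800-4)^2 = 225
Expand to Ax^2 + Bx + C = 0, where b-k = -20.18
A = 1+m^2 = 1.128164
B = 2(m(b-k) - h) = 2(-0.3580*(-20.18) - 8) = -1.55112
C = h^2 + (b-k)^2 - r^2 = 64 + 407.2324 - 225 = 246.2324
disc = B^2-4AC = 2.4060 - 1111.1621 = -1108.7561
disc < 0

0 intersection points


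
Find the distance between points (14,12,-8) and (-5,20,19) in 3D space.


dx=-19, dy=8, dz=27
d = sqrt(361+64+729) = sqrt(1154) = 33.9706

33.9706


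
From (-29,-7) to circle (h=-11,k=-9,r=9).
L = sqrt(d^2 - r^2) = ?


d = sqrt((-29+ 11)^2 + (-7+ 9)^2) = sqrt(324+4) = 18.1108
L = sqrt(328.0000 - 81) = sqrt(247.0000) = 15.7162

15.7162


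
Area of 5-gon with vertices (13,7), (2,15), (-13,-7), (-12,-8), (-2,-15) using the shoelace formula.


sum(xi*y_{i+1}) = 13*15 + 2*(-7) - 13*(-8) - 12*(-15) - 2*7 = 451
sum(yi*x_{i+1}) = 7*2 + 15*(-13) - 7*(-12) - 8*(-2) - 15*13 = -276
Area = |451 + 276|/2 = 727/2 = 363.5000

363.5000 sq units


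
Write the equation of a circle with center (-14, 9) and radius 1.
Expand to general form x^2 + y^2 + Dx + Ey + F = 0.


(x+ 14)^2 + (y-9)^2 = 1^2
D = -2h = 28, E = -2k = -18
F = h^2+k^2-r^2 = 196+81-1 = 276

x^2 + y^2 + 28x - 18y + 276 = 0


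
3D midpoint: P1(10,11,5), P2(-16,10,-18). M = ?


Mx = (10- 16)/2 = -3.0000
My = (11+10)/2 = 10.5000
Mz = (5- 18)/2 = -6.5000

M = (-3.0000, 10.5000, -6.5000)


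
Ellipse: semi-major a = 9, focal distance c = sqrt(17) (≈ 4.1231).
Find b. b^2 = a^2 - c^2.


b^2 = 9^2 - (sqrt(17))^2 = 81 - 17 = 64
b = sqrt(64) = 8

b = 8


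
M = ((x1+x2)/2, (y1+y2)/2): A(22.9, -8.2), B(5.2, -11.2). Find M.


Mx = (22.9 + 5.2)/2 = 28.1/2 = 14.0500
My = (-8.2 - 11.2)/2 = -19.4/2 = -9.7000

(14.0500, -9.7000)


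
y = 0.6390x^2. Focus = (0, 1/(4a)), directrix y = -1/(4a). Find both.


a = 0.6390
1/(4a) = 0.3912
Focus = (0, 0.3912)
Directrix: y = -0.3912

Focus = (0, 0.3912), Directrix: y = -0.3912


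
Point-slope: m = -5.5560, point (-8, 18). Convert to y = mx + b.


y - 18 = -5.5560(x + 8)
y = -5.5560x + 18 + 5.5560*(-8)
y = -5.5560x - 26.4480

y = -5.5560x - 26.4480


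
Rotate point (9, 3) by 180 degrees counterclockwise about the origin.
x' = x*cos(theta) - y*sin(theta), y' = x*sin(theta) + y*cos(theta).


cos(180) = -1, sin(180) = 0
x' = 9*(-1) - 3*0 = -9
y' = 9*0 + 3*(-1) = -3

(-9, -3)


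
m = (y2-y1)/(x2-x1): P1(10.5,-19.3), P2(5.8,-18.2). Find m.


dy = -18.2 + 19.3 = 1.1
dx = 5.8 - 10.5 = -4.7
m = 1.1/(-4.7) = -0.2340

m = -0.2340


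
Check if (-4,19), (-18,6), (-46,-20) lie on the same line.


-4*(6+ 20) - 18*(-20-19) - 46*(19-6)
= -104 + 702 - 598 = 0

Yes, collinear (determinant = 0)


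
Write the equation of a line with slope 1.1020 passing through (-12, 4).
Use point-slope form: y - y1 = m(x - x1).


y - 4 = 1.1020(x + 12)
y = 1.1020x + 4 - 1.1020*(-12)
y = 1.1020x + 17.2240

y = 1.1020x + 17.2240


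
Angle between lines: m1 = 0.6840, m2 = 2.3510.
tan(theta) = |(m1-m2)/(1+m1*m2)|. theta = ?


m1-m2 = -1.667
1+m1*m2 = 2.608084
tan(theta) = |-1.667/2.608084| = 0.639167
theta = arctan(|-1.667/2.608084|) = 32.5854 degrees (acute angle)

32.5854 degrees


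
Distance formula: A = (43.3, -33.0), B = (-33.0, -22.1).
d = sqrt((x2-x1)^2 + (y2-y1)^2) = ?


dx = -33.0 - 43.3 = -76.3
dy = -22.1 + 33.0 = 10.9
d = sqrt(5821.69 + 118.81) = sqrt(5940.5) = 77.0746

77.0746


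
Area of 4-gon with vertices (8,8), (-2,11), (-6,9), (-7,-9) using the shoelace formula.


sum(xi*y_{i+1}) = 8*11 - 2*9 - 6*(-9) - 7*8 = 68
sum(yi*x_{i+1}) = 8*(-2) + 11*(-6) + 9*(-7) - 9*8 = -217
Area = |68 + 217|/2 = 285/2 = 142.5000

142.5000 sq units


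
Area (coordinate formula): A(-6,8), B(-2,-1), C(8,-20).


-6*(-1+ 20) = -114
-2*(-20-8) = 56
8*(8+ 1) = 72
sum = 14
Area = |14|/2 = 7.0000

7.0000 sq units


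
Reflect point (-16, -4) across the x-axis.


Reflection rule for x-axis: (x, -y)
(-16, -4) -> (-16, 4)

(-16, 4)


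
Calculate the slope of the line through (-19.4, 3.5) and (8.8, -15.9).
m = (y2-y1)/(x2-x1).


dy = -15.9 - 3.5 = -19.4
dx = 8.8 + 19.4 = 28.2
m = -19.4/28.2 = -0.6879

m = -0.6879


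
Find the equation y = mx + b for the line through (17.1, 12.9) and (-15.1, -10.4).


m = (-23.3)/(-32.2) = 0.7236
b = y1 - m*x1 = 12.9 - (-23.3*17.1)/(-32.2) = 12.9 - 12.3736 = 0.5264

y = 0.7236x + 0.5264


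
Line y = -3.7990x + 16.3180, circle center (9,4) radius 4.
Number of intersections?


Substitute y = -3.7990x + 16.3180: (x-9)^2 + (-3.7990x+16.3180-4)^2 = 16
Expand to Ax^2 + Bx + C = 0, where b-k = 12.318
A = 1+m^2 = 15.432401
B = 2(m(b-k) - h) = 2(-3.7990*12.318 - 9) = -111.592164
C = h^2 + (b-k)^2 - r^2 = 81 + 151.733124 - 16 = 216.733124
disc = B^2-4AC = 12452.8111 - 13378.8499 = -926.0388
disc < 0

0 intersection points


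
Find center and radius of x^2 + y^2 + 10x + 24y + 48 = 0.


h = -D/2 = -10/2 = -5
k = -E/2 = -24/2 = -12
r^2 = h^2 + k^2 - F = 25 + 144 - 48 = 121
r = 11

Center (-5, -12), radius = 11


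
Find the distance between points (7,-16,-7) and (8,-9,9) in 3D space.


dx=1, dy=7, dz=16
d = sqrt(1+49+256) = sqrt(306) = 17.4929

17.4929


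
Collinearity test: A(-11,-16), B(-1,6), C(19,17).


-11*(6-17) - 1*(17+ 16) + 19*(-16-6)
= 121 - 33 - 418 = -330

No, not collinear (determinant = -330)


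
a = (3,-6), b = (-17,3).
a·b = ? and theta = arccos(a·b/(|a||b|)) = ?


a·b = 3*(-17) - 6*3 = -51 - 18 = -69
|a| = sqrt(9+36) = 6.7082
|b| = sqrt(289+9) = 17.2627
cos(theta) = -69/(sqrt(45)*sqrt(298)) = -69/sqrt(13410) = -0.595847
theta = arccos(-69/sqrt(13410)) = 126.5730 degrees

a·b = -69, theta = 126.5730 deg


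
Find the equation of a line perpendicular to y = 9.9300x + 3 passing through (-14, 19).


Perpendicular slope = -1/m1 = -1/9.9300 = -0.1007
b2 = y0 - m2*x0 = 19 - 14/9.9300 = 19 - 1.4099 = 17.5901

y = -0.1007x + 17.5901


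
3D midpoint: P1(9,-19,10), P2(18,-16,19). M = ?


Mx = (9+18)/2 = 13.5000
My = (-19- 16)/2 = -17.5000
Mz = (10+19)/2 = 14.5000

M = (13.5000, -17.5000, 14.5000)


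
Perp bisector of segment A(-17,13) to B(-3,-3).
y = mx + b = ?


Midpoint = (-10, 5)
Slope of AB = dy/dx = -16/14 = -1.1429
Perp slope = -dx/dy = 14/16 = 0.8750
b = My - (perp slope)*Mx = 5 + (14*(-10))/(-16) = 5 + 8.7500 = 13.7500

y = 0.8750x + 13.7500


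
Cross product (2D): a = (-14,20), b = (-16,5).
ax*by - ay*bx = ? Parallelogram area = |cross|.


cross = -14*5 - 20*(-16) = -70 + 320 = 250
Parallelogram area = |250| = 250

cross = 250, parallelogram area = 250


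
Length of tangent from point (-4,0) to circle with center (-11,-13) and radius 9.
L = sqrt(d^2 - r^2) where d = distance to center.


d = sqrt((-4+ 11)^2 + (0+ 13)^2) = sqrt(49+169) = 14.7648
L = sqrt(218.0000 - 81) = sqrt(137.0000) = 11.7047

11.7047


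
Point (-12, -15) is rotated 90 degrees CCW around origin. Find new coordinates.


cos(90) = 0, sin(90) = 1
x' = -12*0 + 15*1 = 15
y' = -12*1 - 15*0 = -12

(15, -12)


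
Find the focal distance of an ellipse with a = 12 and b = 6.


c^2 = 12^2 - 6^2 = 144 - 36 = 108
c = sqrt(108) = 10.3923

c = 10.3923


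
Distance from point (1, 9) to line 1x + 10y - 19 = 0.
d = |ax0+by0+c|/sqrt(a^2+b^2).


|1*1 + 10*9 - 19| = |72| = 72
sqrt(1 + 100) = sqrt(101) = 10.0499
d = 72/sqrt(101) = 7.1643

7.1643


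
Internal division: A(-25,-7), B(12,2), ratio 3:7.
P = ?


Px = (3*12 + 7*(-25))/10 = -139/10 = -13.9000
Py = (3*2 + 7*(-7))/10 = -43/10 = -4.3000

P = (-13.9000, -4.3000)


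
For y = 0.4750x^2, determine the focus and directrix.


a = 0.4750
1/(4a) = 0.5263
Focus = (0, 0.5263)
Directrix: y = -0.5263

Focus = (0, 0.5263), Directrix: y = -0.5263


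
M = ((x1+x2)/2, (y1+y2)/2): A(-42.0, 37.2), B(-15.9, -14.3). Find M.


Mx = (-42.0 - 15.9)/2 = -57.9/2 = -28.9500
My = (37.2 - 14.3)/2 = 22.9/2 = 11.4500

(-28.9500, 11.4500)


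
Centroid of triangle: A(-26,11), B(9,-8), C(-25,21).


Gx = (-26+9- 25)/3 = -42/3 = -14.0000
Gy = (11- 8+21)/3 = 24/3 = 8.0000

G = (-14.0000, 8.0000)


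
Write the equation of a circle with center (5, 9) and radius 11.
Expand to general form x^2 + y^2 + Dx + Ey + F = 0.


(x-5)^2 + (y-9)^2 = 11^2
D = -2h = -10, E = -2k = -18
F = h^2+k^2-r^2 = 25+81-121 = -15

x^2 + y^2 - 10x - 18y - 15 = 0


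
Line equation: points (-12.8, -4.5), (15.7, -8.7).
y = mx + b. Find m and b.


m = (-4.2)/(28.5) = -0.1474
b = y1 - m*x1 = -4.5 - (-4.2*(-12.8))/(28.5) = -4.5 - 1.8863 = -6.3863

y = -0.1474x - 6.3863


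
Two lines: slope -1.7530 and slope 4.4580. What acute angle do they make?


m1-m2 = -6.211
1+m1*m2 = -6.814874
tan(theta) = |-6.211/(-6.814874)| = 0.911389
theta = arctan(|-6.211/(-6.814874)|) = 42.3457 degrees (acute angle)

42.3457 degrees


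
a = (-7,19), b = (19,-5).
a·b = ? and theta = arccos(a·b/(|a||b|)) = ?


a·b = -7*19 + 19*(-5) = -133 - 95 = -228
|a| = sqrt(49+361) = 20.2485
|b| = sqrt(361+25) = 19.6469
cos(theta) = -228/(sqrt(410)*sqrt(386)) = -228/sqrt(158260) = -0.573125
theta = arccos(-228/sqrt(158260)) = 124.9684 degrees

a·b = -228, theta = 124.9684 deg
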